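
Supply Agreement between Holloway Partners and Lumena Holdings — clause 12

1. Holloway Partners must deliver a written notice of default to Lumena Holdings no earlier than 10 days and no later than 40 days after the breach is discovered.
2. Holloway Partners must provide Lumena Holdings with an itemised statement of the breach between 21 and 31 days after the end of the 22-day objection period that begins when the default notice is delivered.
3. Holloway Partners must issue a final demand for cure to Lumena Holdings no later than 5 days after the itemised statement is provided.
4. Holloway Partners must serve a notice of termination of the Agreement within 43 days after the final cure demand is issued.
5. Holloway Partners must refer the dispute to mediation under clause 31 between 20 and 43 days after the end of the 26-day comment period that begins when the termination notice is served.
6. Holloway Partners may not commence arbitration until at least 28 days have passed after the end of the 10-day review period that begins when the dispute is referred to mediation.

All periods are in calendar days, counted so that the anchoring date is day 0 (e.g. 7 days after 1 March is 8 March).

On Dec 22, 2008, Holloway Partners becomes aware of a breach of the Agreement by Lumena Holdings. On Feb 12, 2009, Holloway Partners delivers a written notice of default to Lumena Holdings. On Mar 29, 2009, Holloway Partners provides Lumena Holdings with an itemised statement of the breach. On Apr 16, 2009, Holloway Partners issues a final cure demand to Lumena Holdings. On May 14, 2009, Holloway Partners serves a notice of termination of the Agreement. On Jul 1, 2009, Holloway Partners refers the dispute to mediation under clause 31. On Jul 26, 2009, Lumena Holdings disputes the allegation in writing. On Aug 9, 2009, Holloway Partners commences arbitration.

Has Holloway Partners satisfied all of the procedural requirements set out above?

Step 1 — 10 and 40 days from Dec 22, 2008 (when the breach is discovered) are Jan 1, 2009 and Jan 31, 2009 respectively; done Feb 12, 2009 — 12 days after the window closed.
No need to go further; step 1 was not satisfied.

No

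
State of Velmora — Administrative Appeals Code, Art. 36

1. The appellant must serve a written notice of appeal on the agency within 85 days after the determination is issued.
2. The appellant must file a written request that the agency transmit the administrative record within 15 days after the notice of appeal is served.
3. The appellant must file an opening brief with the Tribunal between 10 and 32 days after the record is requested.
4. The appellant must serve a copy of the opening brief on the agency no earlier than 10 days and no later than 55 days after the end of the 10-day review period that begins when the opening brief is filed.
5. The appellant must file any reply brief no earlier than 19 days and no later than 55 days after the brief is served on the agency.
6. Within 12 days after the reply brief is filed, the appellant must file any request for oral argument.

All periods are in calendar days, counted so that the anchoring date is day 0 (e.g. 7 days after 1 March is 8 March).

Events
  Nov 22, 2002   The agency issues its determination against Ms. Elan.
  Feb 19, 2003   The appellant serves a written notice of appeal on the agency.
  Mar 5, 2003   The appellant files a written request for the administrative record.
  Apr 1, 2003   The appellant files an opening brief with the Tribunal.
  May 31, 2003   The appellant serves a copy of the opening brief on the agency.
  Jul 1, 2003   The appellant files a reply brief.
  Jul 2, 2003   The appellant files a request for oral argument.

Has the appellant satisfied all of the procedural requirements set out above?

No

(1) due by Nov 22, 2002 + 85 days = Feb 15, 2003; done Feb 19, 2003 — 4 days late.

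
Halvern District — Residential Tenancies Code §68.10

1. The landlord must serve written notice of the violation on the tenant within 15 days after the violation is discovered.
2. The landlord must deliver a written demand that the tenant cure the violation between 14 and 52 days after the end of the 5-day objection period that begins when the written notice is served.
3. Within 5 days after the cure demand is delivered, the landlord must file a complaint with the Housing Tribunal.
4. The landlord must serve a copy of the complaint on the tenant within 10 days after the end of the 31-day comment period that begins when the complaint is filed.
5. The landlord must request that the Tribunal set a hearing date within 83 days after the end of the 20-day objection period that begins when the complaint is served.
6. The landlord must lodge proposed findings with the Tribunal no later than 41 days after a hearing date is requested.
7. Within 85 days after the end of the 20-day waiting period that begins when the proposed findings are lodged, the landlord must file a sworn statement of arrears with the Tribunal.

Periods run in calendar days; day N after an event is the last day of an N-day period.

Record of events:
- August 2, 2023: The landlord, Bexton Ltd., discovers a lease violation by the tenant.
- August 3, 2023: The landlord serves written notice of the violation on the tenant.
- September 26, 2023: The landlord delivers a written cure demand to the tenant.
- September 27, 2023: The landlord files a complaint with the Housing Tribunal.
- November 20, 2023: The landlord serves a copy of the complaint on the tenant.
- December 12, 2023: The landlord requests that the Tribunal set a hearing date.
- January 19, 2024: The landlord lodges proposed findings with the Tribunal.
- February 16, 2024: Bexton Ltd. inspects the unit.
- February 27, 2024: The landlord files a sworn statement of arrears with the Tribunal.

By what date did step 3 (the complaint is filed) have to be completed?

October 1, 2023

Step 3 runs from September 26, 2023, when the cure demand is delivered. 5 days after September 26, 2023 is October 1, 2023.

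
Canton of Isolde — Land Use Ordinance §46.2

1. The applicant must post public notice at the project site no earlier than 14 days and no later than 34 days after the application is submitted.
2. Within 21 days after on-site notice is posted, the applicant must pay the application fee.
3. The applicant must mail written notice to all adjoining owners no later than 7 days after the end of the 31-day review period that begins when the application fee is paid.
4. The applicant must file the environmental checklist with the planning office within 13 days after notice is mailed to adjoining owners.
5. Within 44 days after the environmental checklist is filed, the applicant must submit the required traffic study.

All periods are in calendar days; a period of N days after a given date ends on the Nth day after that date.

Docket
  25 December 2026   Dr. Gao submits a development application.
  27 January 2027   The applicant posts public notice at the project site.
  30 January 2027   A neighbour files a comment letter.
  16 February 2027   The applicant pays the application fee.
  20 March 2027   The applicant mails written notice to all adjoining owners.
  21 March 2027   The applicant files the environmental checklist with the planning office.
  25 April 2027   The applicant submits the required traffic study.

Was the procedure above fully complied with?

Step 1: the window is 14–34 days after 25 December 2026 (when the application is submitted), so 8 January 2027 through 28 January 2027; 27 January 2027 falls inside that range.
Step 2: 21 days after 27 January 2027 (when on-site notice is posted) is 17 February 2027; 16 February 2027 is within that limit.
Step 3: 7 days after 19 March 2027 (end of the 31-day review period, which began when the application fee is paid on 16 February 2027) is 26 March 2027; completed 20 March 2027, before the deadline.
Step 4: 13 days after 20 March 2027 (when notice is mailed to adjoining owners) is 2 April 2027; 21 March 2027 is within that limit.
Step 5: 44 days after 21 March 2027 (when the environmental checklist is filed) is 4 May 2027; 25 April 2027 is within that limit.

Yes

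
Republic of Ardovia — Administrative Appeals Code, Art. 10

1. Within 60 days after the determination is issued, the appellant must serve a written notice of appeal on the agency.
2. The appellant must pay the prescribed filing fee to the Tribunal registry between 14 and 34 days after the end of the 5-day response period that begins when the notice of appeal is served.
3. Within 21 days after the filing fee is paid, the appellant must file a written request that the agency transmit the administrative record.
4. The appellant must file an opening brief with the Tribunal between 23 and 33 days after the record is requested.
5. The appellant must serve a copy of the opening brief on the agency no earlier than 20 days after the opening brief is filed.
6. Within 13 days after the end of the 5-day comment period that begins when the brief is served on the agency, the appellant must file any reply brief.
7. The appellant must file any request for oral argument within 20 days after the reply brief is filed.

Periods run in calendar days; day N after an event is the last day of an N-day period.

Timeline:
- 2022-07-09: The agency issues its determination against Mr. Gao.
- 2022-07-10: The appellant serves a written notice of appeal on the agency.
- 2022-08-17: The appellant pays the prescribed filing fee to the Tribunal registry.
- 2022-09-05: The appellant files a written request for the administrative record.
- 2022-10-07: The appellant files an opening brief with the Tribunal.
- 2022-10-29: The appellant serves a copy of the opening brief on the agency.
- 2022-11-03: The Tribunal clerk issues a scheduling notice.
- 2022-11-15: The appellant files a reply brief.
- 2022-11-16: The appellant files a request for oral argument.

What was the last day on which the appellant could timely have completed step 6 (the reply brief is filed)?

2022-11-16

The brief is served on the agency on 2022-10-29; the 5-day comment period therefore ends 2022-11-03, and step 6 runs from that date. 13 days after 2022-11-03 is 2022-11-16.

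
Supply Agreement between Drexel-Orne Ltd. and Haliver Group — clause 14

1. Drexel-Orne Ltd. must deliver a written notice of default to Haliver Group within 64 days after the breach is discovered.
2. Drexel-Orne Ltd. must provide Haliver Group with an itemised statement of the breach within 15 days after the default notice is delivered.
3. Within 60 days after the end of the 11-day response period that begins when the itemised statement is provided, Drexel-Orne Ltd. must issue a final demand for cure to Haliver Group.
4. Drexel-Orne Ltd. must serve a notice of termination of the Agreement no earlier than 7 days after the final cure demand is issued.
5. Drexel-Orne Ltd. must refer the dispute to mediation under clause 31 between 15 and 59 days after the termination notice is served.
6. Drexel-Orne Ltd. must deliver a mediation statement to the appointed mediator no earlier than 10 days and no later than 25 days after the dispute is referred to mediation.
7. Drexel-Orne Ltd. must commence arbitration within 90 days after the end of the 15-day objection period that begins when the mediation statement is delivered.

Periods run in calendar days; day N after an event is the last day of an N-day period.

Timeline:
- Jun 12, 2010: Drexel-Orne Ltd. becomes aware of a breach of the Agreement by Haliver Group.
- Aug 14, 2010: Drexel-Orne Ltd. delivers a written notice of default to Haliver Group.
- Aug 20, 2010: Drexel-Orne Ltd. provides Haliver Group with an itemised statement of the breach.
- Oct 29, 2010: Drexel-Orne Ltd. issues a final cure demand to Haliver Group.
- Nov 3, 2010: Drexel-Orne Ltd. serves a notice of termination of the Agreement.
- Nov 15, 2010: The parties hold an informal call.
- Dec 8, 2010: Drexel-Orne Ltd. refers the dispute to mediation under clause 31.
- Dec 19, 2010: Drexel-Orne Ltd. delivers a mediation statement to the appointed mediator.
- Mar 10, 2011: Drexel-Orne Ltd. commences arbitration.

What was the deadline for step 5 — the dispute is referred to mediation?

Step 5 runs from Nov 3, 2010, when the termination notice is served. The window is 15–59 days after Nov 3, 2010; it closes on Jan 1, 2011.

Jan 1, 2011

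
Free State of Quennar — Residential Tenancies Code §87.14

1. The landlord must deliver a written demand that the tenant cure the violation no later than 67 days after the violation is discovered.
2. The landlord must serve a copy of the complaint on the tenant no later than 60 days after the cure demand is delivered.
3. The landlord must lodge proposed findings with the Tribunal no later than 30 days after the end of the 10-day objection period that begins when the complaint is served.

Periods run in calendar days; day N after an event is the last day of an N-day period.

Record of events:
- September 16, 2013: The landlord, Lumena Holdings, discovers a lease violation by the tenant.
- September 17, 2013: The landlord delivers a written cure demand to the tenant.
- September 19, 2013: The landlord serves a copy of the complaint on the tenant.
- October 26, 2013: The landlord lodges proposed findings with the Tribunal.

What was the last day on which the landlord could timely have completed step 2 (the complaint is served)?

November 16, 2013

Step 2 runs from September 17, 2013, when the cure demand is delivered. 60 days after September 17, 2013 is November 16, 2013.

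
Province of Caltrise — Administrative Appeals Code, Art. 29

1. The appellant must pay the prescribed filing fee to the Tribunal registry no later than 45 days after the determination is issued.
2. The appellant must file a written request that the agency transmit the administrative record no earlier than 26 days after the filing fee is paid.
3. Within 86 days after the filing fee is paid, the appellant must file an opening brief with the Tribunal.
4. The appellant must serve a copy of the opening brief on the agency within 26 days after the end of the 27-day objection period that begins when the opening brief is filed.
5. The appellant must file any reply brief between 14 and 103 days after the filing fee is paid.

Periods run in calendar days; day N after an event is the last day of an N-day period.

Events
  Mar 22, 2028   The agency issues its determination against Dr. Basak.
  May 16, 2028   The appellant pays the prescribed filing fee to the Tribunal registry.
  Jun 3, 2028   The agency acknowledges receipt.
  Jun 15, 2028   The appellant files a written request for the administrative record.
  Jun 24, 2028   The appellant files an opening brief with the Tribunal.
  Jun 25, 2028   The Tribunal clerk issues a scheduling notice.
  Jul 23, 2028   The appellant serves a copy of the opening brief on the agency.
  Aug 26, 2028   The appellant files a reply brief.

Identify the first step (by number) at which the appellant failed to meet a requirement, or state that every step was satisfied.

Step 1

(1) due by Mar 22, 2028 + 45 days = May 6, 2028; done May 16, 2028 — 10 days late.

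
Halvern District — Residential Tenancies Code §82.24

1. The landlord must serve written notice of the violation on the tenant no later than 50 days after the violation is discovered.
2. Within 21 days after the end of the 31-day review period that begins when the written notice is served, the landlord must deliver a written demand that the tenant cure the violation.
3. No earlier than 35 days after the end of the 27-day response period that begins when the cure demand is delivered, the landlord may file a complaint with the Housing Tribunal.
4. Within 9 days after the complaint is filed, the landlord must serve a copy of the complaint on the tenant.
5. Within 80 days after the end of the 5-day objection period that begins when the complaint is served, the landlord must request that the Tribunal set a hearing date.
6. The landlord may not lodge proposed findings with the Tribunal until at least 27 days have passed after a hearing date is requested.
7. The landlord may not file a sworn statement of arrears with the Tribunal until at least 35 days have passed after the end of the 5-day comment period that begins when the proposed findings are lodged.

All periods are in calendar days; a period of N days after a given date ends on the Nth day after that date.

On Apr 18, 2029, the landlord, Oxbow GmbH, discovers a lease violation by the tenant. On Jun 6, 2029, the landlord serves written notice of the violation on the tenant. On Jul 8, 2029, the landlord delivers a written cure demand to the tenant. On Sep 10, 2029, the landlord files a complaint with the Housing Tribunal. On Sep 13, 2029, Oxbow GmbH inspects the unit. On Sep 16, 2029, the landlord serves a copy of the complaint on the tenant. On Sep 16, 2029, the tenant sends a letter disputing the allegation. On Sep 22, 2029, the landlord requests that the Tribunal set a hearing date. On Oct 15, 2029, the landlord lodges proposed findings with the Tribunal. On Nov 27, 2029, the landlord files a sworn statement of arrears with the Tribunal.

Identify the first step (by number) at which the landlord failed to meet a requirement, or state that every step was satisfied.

Step 1: 50 days after Apr 18, 2029 (when the violation is discovered) is Jun 7, 2029; done Jun 6, 2029 — timely.
Step 2: 21 days after Jul 7, 2029 (end of the 31-day review period, which began when the written notice is served on Jun 6, 2029) is Jul 28, 2029; Jul 8, 2029 is within that limit.
Step 3: the earliest permitted date is 35 days after Aug 4, 2029 (end of the 27-day response period, which began when the cure demand is delivered on Jul 8, 2029), i.e. Sep 8, 2029; done Sep 10, 2029 — permitted.
Step 4: 9 days after Sep 10, 2029 (when the complaint is filed) is Sep 19, 2029; completed Sep 16, 2029, before the deadline.
Step 5: 80 days after Sep 21, 2029 (end of the 5-day objection period, which began when the complaint is served on Sep 16, 2029) is Dec 10, 2029; done Sep 22, 2029 — timely.
Step 6: the earliest permitted date is 27 days after Sep 22, 2029 (when a hearing date is requested), i.e. Oct 19, 2029; Oct 15, 2029 is 4 days before the earliest permitted date.
That is the first point of non-compliance.

Step 6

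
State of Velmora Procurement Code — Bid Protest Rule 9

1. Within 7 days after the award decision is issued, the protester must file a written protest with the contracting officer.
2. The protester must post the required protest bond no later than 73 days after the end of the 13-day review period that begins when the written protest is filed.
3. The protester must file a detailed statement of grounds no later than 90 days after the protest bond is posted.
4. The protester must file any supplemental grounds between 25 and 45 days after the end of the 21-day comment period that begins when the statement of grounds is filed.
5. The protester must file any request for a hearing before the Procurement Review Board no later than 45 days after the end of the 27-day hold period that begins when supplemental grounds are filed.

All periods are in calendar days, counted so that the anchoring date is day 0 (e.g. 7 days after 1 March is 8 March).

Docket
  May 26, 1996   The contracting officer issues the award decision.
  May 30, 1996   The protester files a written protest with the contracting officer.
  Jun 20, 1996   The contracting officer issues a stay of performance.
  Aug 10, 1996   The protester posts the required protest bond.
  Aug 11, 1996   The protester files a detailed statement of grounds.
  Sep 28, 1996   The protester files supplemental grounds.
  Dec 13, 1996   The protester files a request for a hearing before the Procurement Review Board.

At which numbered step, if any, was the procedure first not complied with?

Step 1 — counting 7 days from May 26, 1996 (when the award decision is issued) gives a deadline of Jun 2, 1996; May 30, 1996 is within that limit.
Step 2 — counting 73 days from Jun 12, 1996 (end of the 13-day review period, which began when the written protest is filed on May 30, 1996) gives a deadline of Aug 24, 1996; Aug 10, 1996 is within that limit.
Step 3 — counting 90 days from Aug 10, 1996 (when the protest bond is posted) gives a deadline of Nov 8, 1996; completed Aug 11, 1996, before the deadline.
Step 4 — 25 and 45 days from Sep 1, 1996 (end of the 21-day comment period, which began when the statement of grounds is filed on Aug 11, 1996) are Sep 26, 1996 and Oct 16, 1996 respectively; Sep 28, 1996 falls inside that range.
Step 5 — counting 45 days from Oct 25, 1996 (end of the 27-day hold period, which began when supplemental grounds are filed on Sep 28, 1996) gives a deadline of Dec 9, 1996; not done until Dec 13, 1996, 4 days after the deadline.

Step 5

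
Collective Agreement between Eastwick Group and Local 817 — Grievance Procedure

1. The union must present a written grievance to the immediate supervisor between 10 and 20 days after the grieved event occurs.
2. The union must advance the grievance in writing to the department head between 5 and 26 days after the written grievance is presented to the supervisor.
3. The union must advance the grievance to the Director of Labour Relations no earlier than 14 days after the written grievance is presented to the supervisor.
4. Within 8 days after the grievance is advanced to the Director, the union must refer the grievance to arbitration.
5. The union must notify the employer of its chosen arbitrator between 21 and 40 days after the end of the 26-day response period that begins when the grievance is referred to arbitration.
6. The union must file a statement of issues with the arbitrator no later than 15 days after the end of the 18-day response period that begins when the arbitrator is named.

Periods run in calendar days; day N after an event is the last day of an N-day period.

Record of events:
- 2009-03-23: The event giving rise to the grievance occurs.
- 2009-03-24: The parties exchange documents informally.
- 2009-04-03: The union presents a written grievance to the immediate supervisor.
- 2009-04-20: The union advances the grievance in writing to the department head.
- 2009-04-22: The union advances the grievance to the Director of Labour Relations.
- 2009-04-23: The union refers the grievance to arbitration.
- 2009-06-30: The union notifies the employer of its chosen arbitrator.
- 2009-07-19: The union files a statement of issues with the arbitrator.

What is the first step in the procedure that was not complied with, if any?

(1) the permitted window runs from 2009-03-23 + 10 = 2009-04-02 to 2009-03-23 + 20 = 2009-04-12; 2009-04-03 falls inside that range.
(2) the permitted window runs from 2009-04-03 + 5 = 2009-04-08 to 2009-04-03 + 26 = 2009-04-29; done 2009-04-20 — within the window.
(3) permitted from 2009-04-03 + 14 days = 2009-04-17 onward; done 2009-04-22 — permitted.
(4) due by 2009-04-22 + 8 days = 2009-04-30; 2009-04-23 is within that limit.
(5) the permitted window runs from 2009-05-19 + 21 = 2009-06-09 to 2009-05-19 + 40 = 2009-06-28; 2009-06-30 is 2 days past the end of the window.

Step 5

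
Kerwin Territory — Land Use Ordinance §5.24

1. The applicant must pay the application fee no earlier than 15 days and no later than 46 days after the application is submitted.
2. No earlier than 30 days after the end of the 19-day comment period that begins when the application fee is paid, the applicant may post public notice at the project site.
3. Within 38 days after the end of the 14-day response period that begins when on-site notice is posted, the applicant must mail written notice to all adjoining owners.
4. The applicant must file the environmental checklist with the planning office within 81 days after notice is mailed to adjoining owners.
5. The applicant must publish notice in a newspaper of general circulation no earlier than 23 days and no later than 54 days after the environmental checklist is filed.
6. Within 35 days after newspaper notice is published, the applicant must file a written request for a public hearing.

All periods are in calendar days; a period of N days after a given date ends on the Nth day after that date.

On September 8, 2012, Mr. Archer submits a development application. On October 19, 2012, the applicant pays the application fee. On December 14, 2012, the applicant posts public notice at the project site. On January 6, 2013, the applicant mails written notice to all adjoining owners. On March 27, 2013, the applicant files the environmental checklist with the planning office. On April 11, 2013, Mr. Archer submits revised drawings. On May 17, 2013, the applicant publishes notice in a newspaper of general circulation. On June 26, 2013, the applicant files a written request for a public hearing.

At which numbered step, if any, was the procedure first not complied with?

Step 1: the window is 15–46 days after September 8, 2012 (when the application is submitted), so September 23, 2012 through October 24, 2012; done October 19, 2012 — within the window.
Step 2: the earliest permitted date is 30 days after November 7, 2012 (end of the 19-day comment period, which began when the application fee is paid on October 19, 2012), i.e. December 7, 2012; done December 14, 2012 — permitted.
Step 3: 38 days after December 28, 2012 (end of the 14-day response period, which began when on-site notice is posted on December 14, 2012) is February 4, 2013; done January 6, 2013 — timely.
Step 4: 81 days after January 6, 2013 (when notice is mailed to adjoining owners) is March 28, 2013; done March 27, 2013 — timely.
Step 5: the window is 23–54 days after March 27, 2013 (when the environmental checklist is filed), so April 19, 2013 through May 20, 2013; done May 17, 2013 — within the window.
Step 6: 35 days after May 17, 2013 (when newspaper notice is published) is June 21, 2013; done June 26, 2013 — 5 days late.
The procedure was therefore not followed at step 6.

Step 6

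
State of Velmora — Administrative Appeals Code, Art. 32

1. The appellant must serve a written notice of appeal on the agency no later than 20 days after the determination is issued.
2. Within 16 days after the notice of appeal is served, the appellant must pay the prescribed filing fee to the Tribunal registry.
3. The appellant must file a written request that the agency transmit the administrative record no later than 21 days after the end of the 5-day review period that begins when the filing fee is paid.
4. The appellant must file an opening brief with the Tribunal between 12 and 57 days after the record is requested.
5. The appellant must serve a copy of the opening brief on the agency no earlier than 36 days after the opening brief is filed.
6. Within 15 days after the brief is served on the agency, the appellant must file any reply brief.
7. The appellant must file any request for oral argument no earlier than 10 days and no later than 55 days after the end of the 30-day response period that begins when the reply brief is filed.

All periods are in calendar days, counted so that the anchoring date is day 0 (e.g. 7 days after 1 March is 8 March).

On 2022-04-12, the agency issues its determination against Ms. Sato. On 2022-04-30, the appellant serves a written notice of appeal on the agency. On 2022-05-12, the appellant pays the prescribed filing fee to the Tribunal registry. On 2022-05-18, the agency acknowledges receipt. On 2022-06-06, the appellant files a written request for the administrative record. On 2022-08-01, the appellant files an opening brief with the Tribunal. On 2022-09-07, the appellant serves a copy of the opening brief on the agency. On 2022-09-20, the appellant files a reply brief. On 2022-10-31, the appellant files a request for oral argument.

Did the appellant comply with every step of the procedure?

Yes

Step 1 — counting 20 days from 2022-04-12 (when the determination is issued) gives a deadline of 2022-05-02; completed 2022-04-30, before the deadline.
Step 2 — counting 16 days from 2022-04-30 (when the notice of appeal is served) gives a deadline of 2022-05-16; done 2022-05-12 — timely.
Step 3 — counting 21 days from 2022-05-17 (end of the 5-day review period, which began when the filing fee is paid on 2022-05-12) gives a deadline of 2022-06-07; done 2022-06-06 — timely.
Step 4 — 12 and 57 days from 2022-06-06 (when the record is requested) are 2022-06-18 and 2022-08-02 respectively; 2022-08-01 falls inside that range.
Step 5 — must wait 36 days from 2022-08-01 (when the opening brief is filed), so not before 2022-09-06; done 2022-09-07 — permitted.
Step 6 — counting 15 days from 2022-09-07 (when the brief is served on the agency) gives a deadline of 2022-09-22; done 2022-09-20 — timely.
Step 7 — 10 and 55 days from 2022-10-20 (end of the 30-day response period, which began when the reply brief is filed on 2022-09-20) are 2022-10-30 and 2022-12-14 respectively; 2022-10-31 falls inside that range.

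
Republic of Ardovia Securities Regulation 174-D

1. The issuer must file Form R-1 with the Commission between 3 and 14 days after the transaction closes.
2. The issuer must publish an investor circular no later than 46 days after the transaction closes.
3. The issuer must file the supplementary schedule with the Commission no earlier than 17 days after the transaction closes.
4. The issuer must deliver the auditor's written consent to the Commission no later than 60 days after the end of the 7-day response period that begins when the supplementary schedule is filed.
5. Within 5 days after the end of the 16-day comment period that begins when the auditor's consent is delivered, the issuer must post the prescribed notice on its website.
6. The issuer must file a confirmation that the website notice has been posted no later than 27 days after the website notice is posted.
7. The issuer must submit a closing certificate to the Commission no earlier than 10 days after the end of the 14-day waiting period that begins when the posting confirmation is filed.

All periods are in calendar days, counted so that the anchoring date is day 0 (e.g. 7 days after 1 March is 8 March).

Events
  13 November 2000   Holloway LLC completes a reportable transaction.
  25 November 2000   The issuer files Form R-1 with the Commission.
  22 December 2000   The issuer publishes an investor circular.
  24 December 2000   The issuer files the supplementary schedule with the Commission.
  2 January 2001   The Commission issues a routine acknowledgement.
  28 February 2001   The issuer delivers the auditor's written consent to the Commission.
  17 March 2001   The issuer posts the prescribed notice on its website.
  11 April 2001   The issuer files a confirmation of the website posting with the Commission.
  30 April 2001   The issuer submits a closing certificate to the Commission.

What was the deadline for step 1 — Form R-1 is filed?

27 November 2000

Step 1 runs from 13 November 2000, when the transaction closes. The window is 3–14 days after 13 November 2000; it closes on 27 November 2000.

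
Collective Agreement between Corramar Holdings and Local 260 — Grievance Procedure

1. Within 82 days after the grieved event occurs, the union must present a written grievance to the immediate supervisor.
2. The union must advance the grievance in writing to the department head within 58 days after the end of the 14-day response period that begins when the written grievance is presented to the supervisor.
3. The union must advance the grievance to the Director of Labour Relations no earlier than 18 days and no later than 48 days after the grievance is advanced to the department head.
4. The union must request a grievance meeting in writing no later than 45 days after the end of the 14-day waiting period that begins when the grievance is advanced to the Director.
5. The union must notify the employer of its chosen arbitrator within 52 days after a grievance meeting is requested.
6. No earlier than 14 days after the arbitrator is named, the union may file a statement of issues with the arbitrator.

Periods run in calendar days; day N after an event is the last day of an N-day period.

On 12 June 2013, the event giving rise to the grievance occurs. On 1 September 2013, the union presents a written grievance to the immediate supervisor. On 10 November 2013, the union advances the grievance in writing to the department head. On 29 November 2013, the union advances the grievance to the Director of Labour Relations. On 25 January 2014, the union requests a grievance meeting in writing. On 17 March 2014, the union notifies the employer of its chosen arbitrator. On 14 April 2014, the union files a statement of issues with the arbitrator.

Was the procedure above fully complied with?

(1) due by 12 June 2013 + 82 days = 2 September 2013; 1 September 2013 is within that limit.
(2) due by 15 September 2013 + 58 days = 12 November 2013; 10 November 2013 is within that limit.
(3) the permitted window runs from 10 November 2013 + 18 = 28 November 2013 to 10 November 2013 + 48 = 28 December 2013; done 29 November 2013, which is between those dates.
(4) due by 13 December 2013 + 45 days = 27 January 2014; 25 January 2014 is within that limit.
(5) due by 25 January 2014 + 52 days = 18 March 2014; completed 17 March 2014, before the deadline.
(6) permitted from 17 March 2014 + 14 days = 31 March 2014 onward; done 14 April 2014, after the minimum wait.

Yes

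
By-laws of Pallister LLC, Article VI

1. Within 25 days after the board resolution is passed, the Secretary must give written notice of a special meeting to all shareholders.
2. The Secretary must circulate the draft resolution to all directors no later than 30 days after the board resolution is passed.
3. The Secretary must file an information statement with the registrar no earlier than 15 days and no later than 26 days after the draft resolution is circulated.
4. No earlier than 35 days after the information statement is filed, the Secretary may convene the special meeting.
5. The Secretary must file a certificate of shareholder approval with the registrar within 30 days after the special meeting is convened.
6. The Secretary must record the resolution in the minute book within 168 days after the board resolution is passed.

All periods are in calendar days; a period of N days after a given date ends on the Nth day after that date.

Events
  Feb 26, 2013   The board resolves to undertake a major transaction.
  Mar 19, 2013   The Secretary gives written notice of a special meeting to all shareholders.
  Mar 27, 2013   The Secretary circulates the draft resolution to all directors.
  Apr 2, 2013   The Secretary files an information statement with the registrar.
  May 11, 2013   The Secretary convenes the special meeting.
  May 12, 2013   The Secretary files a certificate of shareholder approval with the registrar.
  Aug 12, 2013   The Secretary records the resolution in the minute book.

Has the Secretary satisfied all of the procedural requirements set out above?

Step 1 — counting 25 days from Feb 26, 2013 (when the board resolution is passed) gives a deadline of Mar 23, 2013; completed Mar 19, 2013, before the deadline.
Step 2 — counting 30 days from Feb 26, 2013 (when the board resolution is passed) gives a deadline of Mar 28, 2013; Mar 27, 2013 is within that limit.
Step 3 — 15 and 26 days from Mar 27, 2013 (when the draft resolution is circulated) are Apr 11, 2013 and Apr 22, 2013 respectively; Apr 2, 2013 is 9 days too early.
The analysis stops there.

No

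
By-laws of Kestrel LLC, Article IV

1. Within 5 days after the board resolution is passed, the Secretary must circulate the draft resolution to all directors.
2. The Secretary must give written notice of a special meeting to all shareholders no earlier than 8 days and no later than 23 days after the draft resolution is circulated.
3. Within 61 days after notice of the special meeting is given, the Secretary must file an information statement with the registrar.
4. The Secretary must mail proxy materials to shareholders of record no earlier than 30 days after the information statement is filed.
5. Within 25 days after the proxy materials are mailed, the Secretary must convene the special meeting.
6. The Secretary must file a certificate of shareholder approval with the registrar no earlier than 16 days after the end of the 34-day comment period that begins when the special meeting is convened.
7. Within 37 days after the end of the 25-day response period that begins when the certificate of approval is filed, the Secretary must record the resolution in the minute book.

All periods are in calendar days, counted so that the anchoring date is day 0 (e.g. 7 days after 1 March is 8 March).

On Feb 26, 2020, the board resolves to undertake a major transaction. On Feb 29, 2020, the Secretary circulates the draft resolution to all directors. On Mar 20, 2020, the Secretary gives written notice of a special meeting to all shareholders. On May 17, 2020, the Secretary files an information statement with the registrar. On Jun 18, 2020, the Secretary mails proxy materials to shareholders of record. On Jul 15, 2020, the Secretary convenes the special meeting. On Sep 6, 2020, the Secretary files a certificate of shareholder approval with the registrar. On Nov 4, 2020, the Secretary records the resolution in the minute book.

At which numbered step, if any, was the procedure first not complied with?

Step 5

Step 1 — counting 5 days from Feb 26, 2020 (when the board resolution is passed) gives a deadline of Mar 2, 2020; Feb 29, 2020 is within that limit.
Step 2 — 8 and 23 days from Feb 29, 2020 (when the draft resolution is circulated) are Mar 8, 2020 and Mar 23, 2020 respectively; done Mar 20, 2020 — within the window.
Step 3 — counting 61 days from Mar 20, 2020 (when notice of the special meeting is given) gives a deadline of May 20, 2020; completed May 17, 2020, before the deadline.
Step 4 — must wait 30 days from May 17, 2020 (when the information statement is filed), so not before Jun 16, 2020; done Jun 18, 2020, after the minimum wait.
Step 5 — counting 25 days from Jun 18, 2020 (when the proxy materials are mailed) gives a deadline of Jul 13, 2020; not done until Jul 15, 2020, 2 days after the deadline.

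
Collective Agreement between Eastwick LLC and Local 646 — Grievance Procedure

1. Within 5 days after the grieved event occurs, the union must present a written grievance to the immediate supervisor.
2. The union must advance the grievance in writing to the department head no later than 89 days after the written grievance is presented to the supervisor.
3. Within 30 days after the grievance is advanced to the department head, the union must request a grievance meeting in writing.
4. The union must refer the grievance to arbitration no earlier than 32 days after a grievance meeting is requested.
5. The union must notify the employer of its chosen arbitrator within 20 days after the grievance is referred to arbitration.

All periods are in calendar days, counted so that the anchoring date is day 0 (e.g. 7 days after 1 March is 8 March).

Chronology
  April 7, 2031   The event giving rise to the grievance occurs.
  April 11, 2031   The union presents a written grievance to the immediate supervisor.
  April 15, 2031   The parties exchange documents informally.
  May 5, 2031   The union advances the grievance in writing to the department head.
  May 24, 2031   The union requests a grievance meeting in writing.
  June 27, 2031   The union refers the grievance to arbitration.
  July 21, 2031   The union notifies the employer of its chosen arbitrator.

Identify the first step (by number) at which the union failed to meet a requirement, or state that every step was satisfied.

Step 5

Step 1 — counting 5 days from April 7, 2031 (when the grieved event occurs) gives a deadline of April 12, 2031; April 11, 2031 is within that limit.
Step 2 — counting 89 days from April 11, 2031 (when the written grievance is presented to the supervisor) gives a deadline of July 9, 2031; done May 5, 2031 — timely.
Step 3 — counting 30 days from May 5, 2031 (when the grievance is advanced to the department head) gives a deadline of June 4, 2031; completed May 24, 2031, before the deadline.
Step 4 — must wait 32 days from May 24, 2031 (when a grievance meeting is requested), so not before June 25, 2031; done June 27, 2031, after the minimum wait.
Step 5 — counting 20 days from June 27, 2031 (when the grievance is referred to arbitration) gives a deadline of July 17, 2031; done July 21, 2031 — 4 days late.
The procedure was therefore not followed at step 5.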